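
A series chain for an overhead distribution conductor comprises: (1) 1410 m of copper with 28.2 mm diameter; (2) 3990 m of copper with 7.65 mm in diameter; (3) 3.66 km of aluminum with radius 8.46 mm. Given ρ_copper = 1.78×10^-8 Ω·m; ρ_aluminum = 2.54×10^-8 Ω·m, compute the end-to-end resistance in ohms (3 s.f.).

2.00 Ω

Seg 1: A = π(d/2)² = π(1.4100e-02 m)² = 6.246e-04 m²
R_1 = (1.78×10^-8)(1410)/(6.246e-04) = 0.04018 Ω
Seg 2: A = π(d/2)² = π(3.8250e-03 m)² = 4.596e-05 m²
R_2 = (1.78×10^-8)(3990)/(4.596e-05) = 1.545 Ω
Seg 3: A = πr² = π(8.4600e-03 m)² = 2.248e-04 m²
R_3 = (2.54×10^-8)(3660)/(2.248e-04) = 0.4135 Ω
R_total = R_1 + R_2 + R_3 = 2.00 Ω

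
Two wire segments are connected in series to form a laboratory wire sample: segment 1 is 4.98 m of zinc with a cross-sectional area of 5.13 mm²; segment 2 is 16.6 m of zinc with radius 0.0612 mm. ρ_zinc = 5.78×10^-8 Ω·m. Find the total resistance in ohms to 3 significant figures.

81.6 Ω

Segment 1: A = 5.13 mm² = 5.130e-06 m²
R₁ = ρL/A = (5.78×10^-8)(4.98)/(5.130e-06) = 0.05611 Ω
Segment 2: A = πr² = π(6.1200e-05 m)² = 1.177e-08 m²
R₂ = (5.78×10^-8)(16.6)/(1.177e-08) = 81.54 Ω
R = R₁ + R₂ = 81.6 Ω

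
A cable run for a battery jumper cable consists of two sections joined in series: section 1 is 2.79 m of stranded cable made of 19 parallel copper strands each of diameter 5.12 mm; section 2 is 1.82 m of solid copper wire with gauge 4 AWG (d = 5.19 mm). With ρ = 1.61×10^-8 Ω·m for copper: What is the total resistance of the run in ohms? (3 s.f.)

Section 1: A_strand = π(2.5600e-03)² = 2.059e-05 m²; R₁ = ρL/(N·A_s) = (1.61×10^-8)(2.79)/(19×2.059e-05) = 1.148×10^-4 Ω
Section 2: A = π(5.19/2 mm)² = π(2.5950e-03 m)² = 2.116e-05 m²
R₂ = (1.61×10^-8)(1.82)/(2.116e-05) = 0.001385 Ω
R = R₁ + R₂ = 0.00150 Ω

0.00150 Ω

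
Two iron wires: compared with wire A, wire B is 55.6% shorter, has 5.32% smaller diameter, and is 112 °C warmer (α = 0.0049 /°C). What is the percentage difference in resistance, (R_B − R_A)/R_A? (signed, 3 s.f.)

-23.3%

R ∝ ρL/d² with ρ ∝ (1+αΔT), so R_B/R_A = (1 − 55.6/100) × (1 − 5.32/100)⁻² × (1 + 0.0049×112)
= 0.444 × 1.115 × 1.549 = 0.7671
(R_B − R_A)/R_A = 0.7671 − 1 = -23.3%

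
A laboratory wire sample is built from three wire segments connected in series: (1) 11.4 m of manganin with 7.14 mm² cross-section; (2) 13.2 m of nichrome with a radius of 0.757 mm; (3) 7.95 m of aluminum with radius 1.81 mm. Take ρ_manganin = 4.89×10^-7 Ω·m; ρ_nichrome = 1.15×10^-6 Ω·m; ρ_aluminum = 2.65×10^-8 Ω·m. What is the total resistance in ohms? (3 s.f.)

Seg 1: A = 7.14 mm² = 7.140e-06 m²
R_1 = (4.89×10^-7)(11.4)/(7.140e-06) = 0.7808 Ω
Seg 2: A = πr² = π(7.5700e-04 m)² = 1.800e-06 m²
R_2 = (1.15×10^-6)(13.2)/(1.800e-06) = 8.432 Ω
Seg 3: A = πr² = π(1.8100e-03 m)² = 1.029e-05 m²
R_3 = (2.65×10^-8)(7.95)/(1.029e-05) = 0.02047 Ω
R_total = R_1 + R_2 + R_3 = 9.23 Ω

9.23 Ω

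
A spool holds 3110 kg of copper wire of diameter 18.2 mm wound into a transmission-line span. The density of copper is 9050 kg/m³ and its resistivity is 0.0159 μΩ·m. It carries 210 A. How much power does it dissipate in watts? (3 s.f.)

ρ = 0.0159 μΩ·m = 1.59×10^-8 Ω·m
A = π(d/2)² = π(9.1000e-03 m)² = 2.6016e-04 m²
L = m/(density·A) = 3110/(9050×2.6016e-04) = 1321 m
R = ρL/A = (1.59×10^-8)(1321)/(2.6016e-04) = 0.08073 Ω
P = I²R = (210)² × 0.08073 = 3560 W

3560 W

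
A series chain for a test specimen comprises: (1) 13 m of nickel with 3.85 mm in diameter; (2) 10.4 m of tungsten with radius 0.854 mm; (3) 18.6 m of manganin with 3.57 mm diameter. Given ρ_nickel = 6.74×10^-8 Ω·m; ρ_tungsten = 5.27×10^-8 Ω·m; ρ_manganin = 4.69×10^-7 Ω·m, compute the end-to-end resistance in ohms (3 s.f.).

Seg 1: A = π(d/2)² = π(1.9250e-03 m)² = 1.164e-05 m²
R_1 = (6.74×10^-8)(13)/(1.164e-05) = 0.07526 Ω
Seg 2: A = πr² = π(8.5400e-04 m)² = 2.291e-06 m²
R_2 = (5.27×10^-8)(10.4)/(2.291e-06) = 0.2392 Ω
Seg 3: A = π(d/2)² = π(1.7850e-03 m)² = 1.001e-05 m²
R_3 = (4.69×10^-7)(18.6)/(1.001e-05) = 0.8715 Ω
R_total = R_1 + R_2 + R_3 = 1.19 Ω

1.19 Ω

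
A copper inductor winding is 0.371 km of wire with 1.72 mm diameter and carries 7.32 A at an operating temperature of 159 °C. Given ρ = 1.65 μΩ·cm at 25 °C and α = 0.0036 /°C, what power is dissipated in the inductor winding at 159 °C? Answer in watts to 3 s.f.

209 W

ρ = 1.65 μΩ·cm = 1.65×10^-8 Ω·m
A = π(d/2)² = π(8.6000e-04 m)² = 2.324e-06 m²
R₍25₎ = ρL/A = (1.65×10^-8)(371)/(2.324e-06) = 2.635 Ω
R₍159₎ = R₍25₎(1 + αΔT) = 2.635 × (1 + 0.0036×134) = 3.905 Ω
P = I²R = (7.32)² × 3.905 = 209 W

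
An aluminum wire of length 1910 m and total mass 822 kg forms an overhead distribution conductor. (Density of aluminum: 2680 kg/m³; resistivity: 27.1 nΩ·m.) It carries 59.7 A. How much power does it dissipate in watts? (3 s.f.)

1150 W

ρ = 27.1 nΩ·m = 2.71×10^-8 Ω·m
A = m/(density·L) = 822/(2680×1910) = 1.6058e-04 m²
R = ρL/A = (2.71×10^-8)(1910)/(1.6058e-04) = 0.3223 Ω
P = I²R = (59.7)² × 0.3223 = 1150 W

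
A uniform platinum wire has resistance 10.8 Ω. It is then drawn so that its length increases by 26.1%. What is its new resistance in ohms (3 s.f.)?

k = 1 + 26.1/100 = 1.261; volume constant ⇒ A' = A/k, so R' = k²R.
R' = 1.59 × 10.8 = 17.2 Ω

17.2 Ω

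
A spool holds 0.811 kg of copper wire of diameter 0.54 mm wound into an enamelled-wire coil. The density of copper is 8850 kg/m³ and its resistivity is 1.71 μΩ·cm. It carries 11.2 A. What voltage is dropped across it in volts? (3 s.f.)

335 V

ρ = 1.71 μΩ·cm = 1.71×10^-8 Ω·m
A = π(d/2)² = π(2.7000e-04 m)² = 2.2902e-07 m²
L = m/(density·A) = 0.811/(8850×2.2902e-07) = 400.1 m
R = ρL/A = (1.71×10^-8)(400.1)/(2.2902e-07) = 29.88 Ω
V = IR = 11.2 × 29.88 = 335 V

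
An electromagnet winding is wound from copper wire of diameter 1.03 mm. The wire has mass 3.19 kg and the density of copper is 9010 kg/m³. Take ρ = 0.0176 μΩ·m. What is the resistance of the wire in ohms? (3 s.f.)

8.98 Ω

ρ = 0.0176 μΩ·m = 1.76×10^-8 Ω·m
A = π(d/2)² = π(5.1500e-04 m)² = 8.3323e-07 m²
L = m/(density·A) = 3.19/(9010×8.3323e-07) = 424.9 m
R = ρL/A = (1.76×10^-8)(424.9)/(8.3323e-07) = 8.98 Ω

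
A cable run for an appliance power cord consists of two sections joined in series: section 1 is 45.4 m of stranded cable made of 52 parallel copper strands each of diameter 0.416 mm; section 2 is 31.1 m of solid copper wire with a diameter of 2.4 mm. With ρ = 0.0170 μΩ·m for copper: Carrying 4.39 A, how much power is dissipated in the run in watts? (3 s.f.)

4.36 W

ρ = 0.0170 μΩ·m = 1.70×10^-8 Ω·m
Section 1: A_strand = π(2.0800e-04)² = 1.359e-07 m²; R₁ = ρL/(N·A_s) = (1.70×10^-8)(45.4)/(52×1.359e-07) = 0.1092 Ω
Section 2: A = π(d/2)² = π(1.2000e-03 m)² = 4.524e-06 m²
R₂ = (1.70×10^-8)(31.1)/(4.524e-06) = 0.1169 Ω
R = R₁ + R₂ = 0.2261 Ω
P = I²R = (4.39)² × 0.2261 = 4.36 W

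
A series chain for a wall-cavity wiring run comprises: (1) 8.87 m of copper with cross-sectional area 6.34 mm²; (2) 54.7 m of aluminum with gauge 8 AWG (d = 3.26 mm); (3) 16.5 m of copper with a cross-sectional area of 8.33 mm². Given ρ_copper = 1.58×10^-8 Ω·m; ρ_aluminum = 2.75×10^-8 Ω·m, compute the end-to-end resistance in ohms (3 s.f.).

0.234 Ω

Seg 1: A = 6.34 mm² = 6.340e-06 m²
R_1 = (1.58×10^-8)(8.87)/(6.340e-06) = 0.02211 Ω
Seg 2: A = π(3.26/2 mm)² = π(1.6300e-03 m)² = 8.347e-06 m²
R_2 = (2.75×10^-8)(54.7)/(8.347e-06) = 0.1802 Ω
Seg 3: A = 8.33 mm² = 8.330e-06 m²
R_3 = (1.58×10^-8)(16.5)/(8.330e-06) = 0.0313 Ω
R_total = R_1 + R_2 + R_3 = 0.234 Ω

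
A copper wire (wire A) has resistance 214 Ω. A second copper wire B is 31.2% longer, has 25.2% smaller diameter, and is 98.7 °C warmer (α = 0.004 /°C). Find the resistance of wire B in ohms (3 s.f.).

700 Ω

R ∝ ρL/d² with ρ ∝ (1+αΔT), so R_B/R_A = (1 + 31.2/100) × (1 − 25.2/100)⁻² × (1 + 0.004×98.7)
= 1.312 × 1.787 × 1.395 = 3.271
R_B = 3.271 × 214 = 700 Ω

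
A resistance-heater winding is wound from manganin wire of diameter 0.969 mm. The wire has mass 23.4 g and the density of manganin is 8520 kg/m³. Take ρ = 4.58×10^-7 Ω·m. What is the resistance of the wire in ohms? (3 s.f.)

A = π(d/2)² = π(4.8450e-04 m)² = 7.3746e-07 m²
L = m/(density·A) = 0.0234/(8520×7.3746e-07) = 3.724 m
R = ρL/A = (4.58×10^-7)(3.724)/(7.3746e-07) = 2.31 Ω

2.31 Ω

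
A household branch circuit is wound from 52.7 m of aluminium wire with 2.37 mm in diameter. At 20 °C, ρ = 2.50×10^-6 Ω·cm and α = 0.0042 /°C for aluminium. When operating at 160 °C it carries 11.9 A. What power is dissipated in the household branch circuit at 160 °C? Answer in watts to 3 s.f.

67.2 W

ρ = 2.50×10^-6 Ω·cm = 2.50×10^-8 Ω·m
A = π(d/2)² = π(1.1850e-03 m)² = 4.412e-06 m²
R₍20₎ = ρL/A = (2.50×10^-8)(52.7)/(4.412e-06) = 0.2987 Ω
R₍160₎ = R₍20₎(1 + αΔT) = 0.2987 × (1 + 0.0042×140) = 0.4743 Ω
P = I²R = (11.9)² × 0.4743 = 67.2 W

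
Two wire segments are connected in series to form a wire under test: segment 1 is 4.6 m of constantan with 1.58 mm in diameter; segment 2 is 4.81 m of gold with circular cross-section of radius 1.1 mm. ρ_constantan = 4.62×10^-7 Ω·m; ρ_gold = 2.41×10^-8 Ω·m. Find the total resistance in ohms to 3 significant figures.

1.11 Ω

Segment 1: A = π(d/2)² = π(7.9000e-04 m)² = 1.961e-06 m²
R₁ = ρL/A = (4.62×10^-7)(4.6)/(1.961e-06) = 1.084 Ω
Segment 2: A = πr² = π(1.1000e-03 m)² = 3.801e-06 m²
R₂ = (2.41×10^-8)(4.81)/(3.801e-06) = 0.03049 Ω
R = R₁ + R₂ = 1.11 Ω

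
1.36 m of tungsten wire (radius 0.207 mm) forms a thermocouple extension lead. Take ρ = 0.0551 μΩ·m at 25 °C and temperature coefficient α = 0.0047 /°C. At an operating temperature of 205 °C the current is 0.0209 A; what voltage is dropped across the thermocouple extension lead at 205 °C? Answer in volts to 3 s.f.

ρ = 0.0551 μΩ·m = 5.51×10^-8 Ω·m
A = πr² = π(2.0700e-04 m)² = 1.346e-07 m²
R₍25₎ = ρL/A = (5.51×10^-8)(1.36)/(1.346e-07) = 0.5567 Ω
R₍205₎ = R₍25₎(1 + αΔT) = 0.5567 × (1 + 0.0047×180) = 1.028 Ω
V = IR = 0.0209 × 1.028 = 0.0215 V

0.0215 V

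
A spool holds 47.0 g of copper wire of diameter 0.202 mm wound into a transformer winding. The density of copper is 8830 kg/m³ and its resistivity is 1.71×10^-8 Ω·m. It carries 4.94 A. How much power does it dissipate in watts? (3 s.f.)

2160 W

A = π(d/2)² = π(1.0100e-04 m)² = 3.2047e-08 m²
L = m/(density·A) = 0.047/(8830×3.2047e-08) = 166.1 m
R = ρL/A = (1.71×10^-8)(166.1)/(3.2047e-08) = 88.62 Ω
P = I²R = (4.94)² × 88.62 = 2160 W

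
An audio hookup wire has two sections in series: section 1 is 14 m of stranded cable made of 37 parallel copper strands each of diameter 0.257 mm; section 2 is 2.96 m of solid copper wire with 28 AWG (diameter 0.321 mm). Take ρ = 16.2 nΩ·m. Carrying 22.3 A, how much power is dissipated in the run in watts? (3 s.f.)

353 W

ρ = 16.2 nΩ·m = 1.62×10^-8 Ω·m
Section 1: A_strand = π(1.2850e-04)² = 5.187e-08 m²; R₁ = ρL/(N·A_s) = (1.62×10^-8)(14)/(37×5.187e-08) = 0.1182 Ω
Section 2: A = π(0.321/2 mm)² = π(1.6050e-04 m)² = 8.093e-08 m²
R₂ = (1.62×10^-8)(2.96)/(8.093e-08) = 0.5925 Ω
R = R₁ + R₂ = 0.7107 Ω
P = I²R = (22.3)² × 0.7107 = 353 W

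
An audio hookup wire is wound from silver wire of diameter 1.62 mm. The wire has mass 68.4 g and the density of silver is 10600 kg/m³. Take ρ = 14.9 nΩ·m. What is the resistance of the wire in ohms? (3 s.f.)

ρ = 14.9 nΩ·m = 1.49×10^-8 Ω·m
A = π(d/2)² = π(8.1000e-04 m)² = 2.0612e-06 m²
L = m/(density·A) = 0.0684/(10600×2.0612e-06) = 3.131 m
R = ρL/A = (1.49×10^-8)(3.131)/(2.0612e-06) = 0.0226 Ω

0.0226 Ω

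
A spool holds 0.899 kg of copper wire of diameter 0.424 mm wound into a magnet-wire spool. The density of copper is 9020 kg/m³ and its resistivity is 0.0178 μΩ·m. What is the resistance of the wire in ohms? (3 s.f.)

89.0 Ω

ρ = 0.0178 μΩ·m = 1.78×10^-8 Ω·m
A = π(d/2)² = π(2.1200e-04 m)² = 1.4120e-07 m²
L = m/(density·A) = 0.899/(9020×1.4120e-07) = 705.9 m
R = ρL/A = (1.78×10^-8)(705.9)/(1.4120e-07) = 89.0 Ω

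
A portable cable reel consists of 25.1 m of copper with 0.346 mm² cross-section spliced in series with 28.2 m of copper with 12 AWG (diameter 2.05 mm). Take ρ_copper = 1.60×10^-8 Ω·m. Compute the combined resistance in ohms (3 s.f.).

1.30 Ω

Segment 1: A = 0.346 mm² = 3.460e-07 m²
R₁ = ρL/A = (1.60×10^-8)(25.1)/(3.460e-07) = 1.161 Ω
Segment 2: A = π(2.05/2 mm)² = π(1.0250e-03 m)² = 3.301e-06 m²
R₂ = (1.60×10^-8)(28.2)/(3.301e-06) = 0.1367 Ω
R = R₁ + R₂ = 1.30 Ω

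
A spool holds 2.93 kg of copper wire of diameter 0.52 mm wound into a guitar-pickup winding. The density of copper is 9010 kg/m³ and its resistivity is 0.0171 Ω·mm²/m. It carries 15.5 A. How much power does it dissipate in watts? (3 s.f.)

ρ = 0.0171 Ω·mm²/m = 1.71×10^-8 Ω·m
A = π(d/2)² = π(2.6000e-04 m)² = 2.1237e-07 m²
L = m/(density·A) = 2.93/(9010×2.1237e-07) = 1531 m
R = ρL/A = (1.71×10^-8)(1531)/(2.1237e-07) = 123.3 Ω
P = I²R = (15.5)² × 123.3 = 29600 W

29600 W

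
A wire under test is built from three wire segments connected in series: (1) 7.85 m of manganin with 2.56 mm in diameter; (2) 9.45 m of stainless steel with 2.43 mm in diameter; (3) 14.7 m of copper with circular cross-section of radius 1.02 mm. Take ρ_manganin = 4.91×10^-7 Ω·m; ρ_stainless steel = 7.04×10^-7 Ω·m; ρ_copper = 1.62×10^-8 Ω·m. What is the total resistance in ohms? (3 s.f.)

Seg 1: A = π(d/2)² = π(1.2800e-03 m)² = 5.147e-06 m²
R_1 = (4.91×10^-7)(7.85)/(5.147e-06) = 0.7488 Ω
Seg 2: A = π(d/2)² = π(1.2150e-03 m)² = 4.638e-06 m²
R_2 = (7.04×10^-7)(9.45)/(4.638e-06) = 1.435 Ω
Seg 3: A = πr² = π(1.0200e-03 m)² = 3.269e-06 m²
R_3 = (1.62×10^-8)(14.7)/(3.269e-06) = 0.07286 Ω
R_total = R_1 + R_2 + R_3 = 2.26 Ω

2.26 Ω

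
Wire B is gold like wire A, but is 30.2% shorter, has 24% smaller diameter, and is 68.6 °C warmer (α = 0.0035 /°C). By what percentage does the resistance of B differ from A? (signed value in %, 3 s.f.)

R ∝ ρL/d² with ρ ∝ (1+αΔT), so R_B/R_A = (1 − 30.2/100) × (1 − 24/100)⁻² × (1 + 0.0035×68.6)
= 0.698 × 1.731 × 1.24 = 1.499
(R_B − R_A)/R_A = 1.499 − 1 = 49.9%

49.9%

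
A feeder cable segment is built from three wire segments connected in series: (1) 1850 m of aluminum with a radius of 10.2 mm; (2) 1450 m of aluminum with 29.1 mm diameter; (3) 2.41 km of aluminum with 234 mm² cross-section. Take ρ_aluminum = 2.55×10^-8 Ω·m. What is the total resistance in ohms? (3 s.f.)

Seg 1: A = πr² = π(1.0200e-02 m)² = 3.269e-04 m²
R_1 = (2.55×10^-8)(1850)/(3.269e-04) = 0.1443 Ω
Seg 2: A = π(d/2)² = π(1.4550e-02 m)² = 6.651e-04 m²
R_2 = (2.55×10^-8)(1450)/(6.651e-04) = 0.05559 Ω
Seg 3: A = 234 mm² = 2.340e-04 m²
R_3 = (2.55×10^-8)(2410)/(2.340e-04) = 0.2626 Ω
R_total = R_1 + R_2 + R_3 = 0.463 Ω

0.463 Ω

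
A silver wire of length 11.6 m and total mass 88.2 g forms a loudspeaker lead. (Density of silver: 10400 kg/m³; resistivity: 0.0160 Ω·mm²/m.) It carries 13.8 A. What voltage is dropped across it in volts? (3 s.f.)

3.50 V

ρ = 0.0160 Ω·mm²/m = 1.60×10^-8 Ω·m
A = m/(density·L) = 0.0882/(10400×11.6) = 7.3110e-07 m²
R = ρL/A = (1.60×10^-8)(11.6)/(7.3110e-07) = 0.2539 Ω
V = IR = 13.8 × 0.2539 = 3.50 V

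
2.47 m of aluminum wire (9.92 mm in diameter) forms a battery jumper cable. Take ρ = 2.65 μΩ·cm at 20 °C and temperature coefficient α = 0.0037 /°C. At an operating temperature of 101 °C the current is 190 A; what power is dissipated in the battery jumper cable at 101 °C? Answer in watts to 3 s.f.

39.7 W

ρ = 2.65 μΩ·cm = 2.65×10^-8 Ω·m
A = π(d/2)² = π(4.9600e-03 m)² = 7.729e-05 m²
R₍20₎ = ρL/A = (2.65×10^-8)(2.47)/(7.729e-05) = 8.469×10^-4 Ω
R₍101₎ = R₍20₎(1 + αΔT) = 8.469×10^-4 × (1 + 0.0037×81) = 0.001101 Ω
P = I²R = (190)² × 0.001101 = 39.7 W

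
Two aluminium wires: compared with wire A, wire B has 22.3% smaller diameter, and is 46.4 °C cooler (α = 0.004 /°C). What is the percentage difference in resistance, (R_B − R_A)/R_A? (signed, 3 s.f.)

R ∝ ρL/d² with ρ ∝ (1+αΔT), so R_B/R_A = (1 − 22.3/100)⁻² × (1 − 0.004×46.4)
= 1.656 × 0.8144 = 1.349
(R_B − R_A)/R_A = 1.349 − 1 = 34.9%

34.9%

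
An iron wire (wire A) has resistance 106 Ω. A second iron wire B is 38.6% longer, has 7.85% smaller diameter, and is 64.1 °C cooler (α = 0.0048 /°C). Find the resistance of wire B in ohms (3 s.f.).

120 Ω

R ∝ ρL/d² with ρ ∝ (1+αΔT), so R_B/R_A = (1 + 38.6/100) × (1 − 7.85/100)⁻² × (1 − 0.0048×64.1)
= 1.386 × 1.178 × 0.6923 = 1.13
R_B = 1.13 × 106 = 120 Ω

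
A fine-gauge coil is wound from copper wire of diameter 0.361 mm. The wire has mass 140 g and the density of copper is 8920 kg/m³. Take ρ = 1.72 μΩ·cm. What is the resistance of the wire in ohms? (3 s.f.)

25.8 Ω

ρ = 1.72 μΩ·cm = 1.72×10^-8 Ω·m
A = π(d/2)² = π(1.8050e-04 m)² = 1.0235e-07 m²
L = m/(density·A) = 0.14/(8920×1.0235e-07) = 153.3 m
R = ρL/A = (1.72×10^-8)(153.3)/(1.0235e-07) = 25.8 Ω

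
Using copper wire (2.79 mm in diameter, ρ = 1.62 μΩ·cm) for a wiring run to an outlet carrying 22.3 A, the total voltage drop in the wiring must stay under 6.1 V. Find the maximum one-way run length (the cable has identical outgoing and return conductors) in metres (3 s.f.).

51.6 m

ρ = 1.62 μΩ·cm = 1.62×10^-8 Ω·m
A = π(d/2)² = π(1.3950e-03 m)² = 6.114e-06 m²
L_max = V_max·A/(2·ρI) = (6.1)(6.114e-06)/(2×1.62×10^-8×22.3) = 51.6 m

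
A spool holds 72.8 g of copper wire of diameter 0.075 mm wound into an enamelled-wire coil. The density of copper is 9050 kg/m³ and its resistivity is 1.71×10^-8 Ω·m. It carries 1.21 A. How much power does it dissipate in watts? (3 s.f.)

A = π(d/2)² = π(3.7500e-05 m)² = 4.4179e-09 m²
L = m/(density·A) = 0.0728/(9050×4.4179e-09) = 1821 m
R = ρL/A = (1.71×10^-8)(1821)/(4.4179e-09) = 7048 Ω
P = I²R = (1.21)² × 7048 = 10300 W

10300 W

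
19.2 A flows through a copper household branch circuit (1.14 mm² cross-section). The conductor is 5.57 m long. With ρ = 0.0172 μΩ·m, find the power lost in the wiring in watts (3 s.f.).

31.0 W

ρ = 0.0172 μΩ·m = 1.72×10^-8 Ω·m
A = 1.14 mm² = 1.140e-06 m²
R = ρL/A = (1.72×10^-8)(5.57)/(1.140e-06) = 0.08404 Ω
P = I²R = (19.2)² × 0.08404 = 31.0 W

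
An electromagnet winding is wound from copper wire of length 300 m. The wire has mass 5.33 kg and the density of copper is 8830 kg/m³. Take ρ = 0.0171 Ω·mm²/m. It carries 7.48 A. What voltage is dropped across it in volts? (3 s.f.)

ρ = 0.0171 Ω·mm²/m = 1.71×10^-8 Ω·m
A = m/(density·L) = 5.33/(8830×300) = 2.0121e-06 m²
R = ρL/A = (1.71×10^-8)(300)/(2.0121e-06) = 2.55 Ω
V = IR = 7.48 × 2.55 = 19.1 V

19.1 V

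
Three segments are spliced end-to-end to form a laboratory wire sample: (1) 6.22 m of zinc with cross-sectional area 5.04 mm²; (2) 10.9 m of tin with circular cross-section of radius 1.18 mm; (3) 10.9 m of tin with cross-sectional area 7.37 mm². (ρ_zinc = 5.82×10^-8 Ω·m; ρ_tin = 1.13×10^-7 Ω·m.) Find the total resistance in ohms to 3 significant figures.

Seg 1: A = 5.04 mm² = 5.040e-06 m²
R_1 = (5.82×10^-8)(6.22)/(5.040e-06) = 0.07183 Ω
Seg 2: A = πr² = π(1.1800e-03 m)² = 4.374e-06 m²
R_2 = (1.13×10^-7)(10.9)/(4.374e-06) = 0.2816 Ω
Seg 3: A = 7.37 mm² = 7.370e-06 m²
R_3 = (1.13×10^-7)(10.9)/(7.370e-06) = 0.1671 Ω
R_total = R_1 + R_2 + R_3 = 0.521 Ω

0.521 Ω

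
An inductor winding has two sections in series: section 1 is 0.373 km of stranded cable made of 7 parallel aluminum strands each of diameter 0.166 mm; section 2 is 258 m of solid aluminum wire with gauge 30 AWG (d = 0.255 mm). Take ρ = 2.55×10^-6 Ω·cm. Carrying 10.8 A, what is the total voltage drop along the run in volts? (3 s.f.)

ρ = 2.55×10^-6 Ω·cm = 2.55×10^-8 Ω·m
Section 1: A_strand = π(8.3000e-05)² = 2.164e-08 m²; R₁ = ρL/(N·A_s) = (2.55×10^-8)(373)/(7×2.164e-08) = 62.78 Ω
Section 2: A = π(0.255/2 mm)² = π(1.2750e-04 m)² = 5.107e-08 m²
R₂ = (2.55×10^-8)(258)/(5.107e-08) = 128.8 Ω
R = R₁ + R₂ = 191.6 Ω
V = IR = 10.8 × 191.6 = 2070 V

2070 V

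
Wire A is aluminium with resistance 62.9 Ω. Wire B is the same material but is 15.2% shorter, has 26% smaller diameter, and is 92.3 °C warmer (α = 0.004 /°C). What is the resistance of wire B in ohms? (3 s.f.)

133 Ω

R ∝ ρL/d² with ρ ∝ (1+αΔT), so R_B/R_A = (1 − 15.2/100) × (1 − 26/100)⁻² × (1 + 0.004×92.3)
= 0.848 × 1.826 × 1.369 = 2.12
R_B = 2.12 × 62.9 = 133 Ω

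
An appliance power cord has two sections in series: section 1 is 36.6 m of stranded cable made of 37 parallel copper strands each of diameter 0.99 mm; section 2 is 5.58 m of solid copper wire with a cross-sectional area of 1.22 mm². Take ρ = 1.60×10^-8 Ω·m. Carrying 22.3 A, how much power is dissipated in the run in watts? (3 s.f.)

46.6 W

Section 1: A_strand = π(4.9500e-04)² = 7.698e-07 m²; R₁ = ρL/(N·A_s) = (1.60×10^-8)(36.6)/(37×7.698e-07) = 0.02056 Ω
Section 2: A = 1.22 mm² = 1.220e-06 m²
R₂ = (1.60×10^-8)(5.58)/(1.220e-06) = 0.07318 Ω
R = R₁ + R₂ = 0.09374 Ω
P = I²R = (22.3)² × 0.09374 = 46.6 W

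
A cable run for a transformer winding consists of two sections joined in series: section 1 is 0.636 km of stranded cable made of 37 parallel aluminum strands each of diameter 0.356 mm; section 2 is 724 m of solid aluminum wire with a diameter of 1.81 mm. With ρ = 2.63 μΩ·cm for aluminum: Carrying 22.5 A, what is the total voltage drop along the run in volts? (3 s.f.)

ρ = 2.63 μΩ·cm = 2.63×10^-8 Ω·m
Section 1: A_strand = π(1.7800e-04)² = 9.954e-08 m²; R₁ = ρL/(N·A_s) = (2.63×10^-8)(636)/(37×9.954e-08) = 4.542 Ω
Section 2: A = π(d/2)² = π(9.0500e-04 m)² = 2.573e-06 m²
R₂ = (2.63×10^-8)(724)/(2.573e-06) = 7.4 Ω
R = R₁ + R₂ = 11.94 Ω
V = IR = 22.5 × 11.94 = 269 V

269 V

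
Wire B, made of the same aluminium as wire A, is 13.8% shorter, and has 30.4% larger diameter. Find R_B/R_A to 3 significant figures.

R ∝ L/d², so R_B/R_A = (1 − 13.8/100) × (1 + 30.4/100)⁻²
= 0.862 × 0.5881 = 0.507

0.507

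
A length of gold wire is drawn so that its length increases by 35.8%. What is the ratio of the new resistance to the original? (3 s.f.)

k = 1 + 35.8/100 = 1.358; volume constant ⇒ A' = A/k, so R' = k²R.
Factor = 1.84

1.84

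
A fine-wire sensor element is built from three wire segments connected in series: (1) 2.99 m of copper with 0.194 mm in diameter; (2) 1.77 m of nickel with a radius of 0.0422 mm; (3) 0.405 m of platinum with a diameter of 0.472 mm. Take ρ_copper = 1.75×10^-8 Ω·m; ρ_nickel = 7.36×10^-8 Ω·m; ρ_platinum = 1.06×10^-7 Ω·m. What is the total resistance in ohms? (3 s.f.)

25.3 Ω

Seg 1: A = π(d/2)² = π(9.7000e-05 m)² = 2.956e-08 m²
R_1 = (1.75×10^-8)(2.99)/(2.956e-08) = 1.77 Ω
Seg 2: A = πr² = π(4.2200e-05 m)² = 5.595e-09 m²
R_2 = (7.36×10^-8)(1.77)/(5.595e-09) = 23.29 Ω
Seg 3: A = π(d/2)² = π(2.3600e-04 m)² = 1.750e-07 m²
R_3 = (1.06×10^-7)(0.405)/(1.750e-07) = 0.2454 Ω
R_total = R_1 + R_2 + R_3 = 25.3 Ω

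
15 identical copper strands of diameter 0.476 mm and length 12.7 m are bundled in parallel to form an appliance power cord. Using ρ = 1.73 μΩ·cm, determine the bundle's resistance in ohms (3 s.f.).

ρ = 1.73 μΩ·cm = 1.73×10^-8 Ω·m
A_strand = π(2.3800e-04 m)² = 1.780e-07 m²
R_strand = ρL/A = (1.73×10^-8)(12.7)/(1.780e-07) = 1.235 Ω
R_total = R_strand/N = 1.235/15 = 0.0823 Ω

0.0823 Ω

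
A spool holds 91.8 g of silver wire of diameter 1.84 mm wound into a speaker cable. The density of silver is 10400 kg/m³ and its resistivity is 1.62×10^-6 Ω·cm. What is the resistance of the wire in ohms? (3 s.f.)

ρ = 1.62×10^-6 Ω·cm = 1.62×10^-8 Ω·m
A = π(d/2)² = π(9.2000e-04 m)² = 2.6590e-06 m²
L = m/(density·A) = 0.0918/(10400×2.6590e-06) = 3.32 m
R = ρL/A = (1.62×10^-8)(3.32)/(2.6590e-06) = 0.0202 Ω

0.0202 Ω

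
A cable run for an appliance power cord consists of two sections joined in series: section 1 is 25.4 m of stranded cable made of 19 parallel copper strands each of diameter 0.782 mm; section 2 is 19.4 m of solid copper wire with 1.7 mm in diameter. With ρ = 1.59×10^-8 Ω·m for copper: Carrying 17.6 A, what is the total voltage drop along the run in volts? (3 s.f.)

3.17 V

Section 1: A_strand = π(3.9100e-04)² = 4.803e-07 m²; R₁ = ρL/(N·A_s) = (1.59×10^-8)(25.4)/(19×4.803e-07) = 0.04426 Ω
Section 2: A = π(d/2)² = π(8.5000e-04 m)² = 2.270e-06 m²
R₂ = (1.59×10^-8)(19.4)/(2.270e-06) = 0.1359 Ω
R = R₁ + R₂ = 0.1802 Ω
V = IR = 17.6 × 0.1802 = 3.17 V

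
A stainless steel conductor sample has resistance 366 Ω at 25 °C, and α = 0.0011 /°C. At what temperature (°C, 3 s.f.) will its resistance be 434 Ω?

R = R₀(1 + α(T − T₀)) ⇒ T = T₀ + (R/R₀ − 1)/α
T = 25 + (434/366 − 1)/0.0011 = 25 + (0.1858)/0.0011 = 194 °C

194 °C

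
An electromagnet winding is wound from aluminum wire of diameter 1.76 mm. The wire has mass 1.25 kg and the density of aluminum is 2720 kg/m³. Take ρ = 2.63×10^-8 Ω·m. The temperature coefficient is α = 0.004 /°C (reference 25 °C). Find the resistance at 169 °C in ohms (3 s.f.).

A = π(d/2)² = π(8.8000e-04 m)² = 2.4328e-06 m²
L = m/(density·A) = 1.25/(2720×2.4328e-06) = 188.9 m
R = ρL/A = (2.63×10^-8)(188.9)/(2.4328e-06) = 2.042 Ω
R(169 °C) = 2.042 × (1 + 0.004×144) = 3.22 Ω

3.22 Ω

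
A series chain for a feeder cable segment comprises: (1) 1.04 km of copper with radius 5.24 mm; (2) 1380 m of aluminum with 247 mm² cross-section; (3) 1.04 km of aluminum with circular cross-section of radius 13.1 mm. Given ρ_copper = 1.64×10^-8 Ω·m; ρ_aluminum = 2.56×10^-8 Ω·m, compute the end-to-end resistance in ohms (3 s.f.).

Seg 1: A = πr² = π(5.2400e-03 m)² = 8.626e-05 m²
R_1 = (1.64×10^-8)(1040)/(8.626e-05) = 0.1977 Ω
Seg 2: A = 247 mm² = 2.470e-04 m²
R_2 = (2.56×10^-8)(1380)/(2.470e-04) = 0.143 Ω
Seg 3: A = πr² = π(1.3100e-02 m)² = 5.391e-04 m²
R_3 = (2.56×10^-8)(1040)/(5.391e-04) = 0.04938 Ω
R_total = R_1 + R_2 + R_3 = 0.390 Ω

0.390 Ω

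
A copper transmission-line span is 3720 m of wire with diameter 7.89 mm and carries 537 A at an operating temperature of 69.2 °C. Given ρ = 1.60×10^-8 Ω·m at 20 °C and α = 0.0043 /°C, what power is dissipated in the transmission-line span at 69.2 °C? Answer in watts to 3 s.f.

A = π(d/2)² = π(3.9450e-03 m)² = 4.889e-05 m²
R₍20₎ = ρL/A = (1.60×10^-8)(3720)/(4.889e-05) = 1.217 Ω
R₍69.2₎ = R₍20₎(1 + αΔT) = 1.217 × (1 + 0.0043×49.2) = 1.475 Ω
P = I²R = (537)² × 1.475 = 4.25×10^5 W

4.25×10^5 W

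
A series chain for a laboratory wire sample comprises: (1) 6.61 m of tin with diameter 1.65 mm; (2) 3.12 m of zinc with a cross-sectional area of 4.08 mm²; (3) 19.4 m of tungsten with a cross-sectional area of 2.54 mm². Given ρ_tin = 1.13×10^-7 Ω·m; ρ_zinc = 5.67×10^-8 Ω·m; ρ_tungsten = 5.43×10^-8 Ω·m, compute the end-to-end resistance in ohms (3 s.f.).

0.807 Ω

Seg 1: A = π(d/2)² = π(8.2500e-04 m)² = 2.138e-06 m²
R_1 = (1.13×10^-7)(6.61)/(2.138e-06) = 0.3493 Ω
Seg 2: A = 4.08 mm² = 4.080e-06 m²
R_2 = (5.67×10^-8)(3.12)/(4.080e-06) = 0.04336 Ω
Seg 3: A = 2.54 mm² = 2.540e-06 m²
R_3 = (5.43×10^-8)(19.4)/(2.540e-06) = 0.4147 Ω
R_total = R_1 + R_2 + R_3 = 0.807 Ω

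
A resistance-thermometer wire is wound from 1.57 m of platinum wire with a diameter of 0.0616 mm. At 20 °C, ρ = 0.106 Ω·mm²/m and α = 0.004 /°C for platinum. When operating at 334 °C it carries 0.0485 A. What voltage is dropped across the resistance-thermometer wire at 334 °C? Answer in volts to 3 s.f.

ρ = 0.106 Ω·mm²/m = 1.06×10^-7 Ω·m
A = π(d/2)² = π(3.0800e-05 m)² = 2.980e-09 m²
R₍20₎ = ρL/A = (1.06×10^-7)(1.57)/(2.980e-09) = 55.84 Ω
R₍334₎ = R₍20₎(1 + αΔT) = 55.84 × (1 + 0.004×314) = 126 Ω
V = IR = 0.0485 × 126 = 6.11 V

6.11 V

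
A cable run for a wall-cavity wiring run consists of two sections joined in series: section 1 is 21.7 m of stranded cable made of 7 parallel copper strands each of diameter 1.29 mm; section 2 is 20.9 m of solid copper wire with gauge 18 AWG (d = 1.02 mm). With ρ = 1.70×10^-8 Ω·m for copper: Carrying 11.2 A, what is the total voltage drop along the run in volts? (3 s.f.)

Section 1: A_strand = π(6.4500e-04)² = 1.307e-06 m²; R₁ = ρL/(N·A_s) = (1.70×10^-8)(21.7)/(7×1.307e-06) = 0.04032 Ω
Section 2: A = π(1.02/2 mm)² = π(5.1000e-04 m)² = 8.171e-07 m²
R₂ = (1.70×10^-8)(20.9)/(8.171e-07) = 0.4348 Ω
R = R₁ + R₂ = 0.4751 Ω
V = IR = 11.2 × 0.4751 = 5.32 V

5.32 V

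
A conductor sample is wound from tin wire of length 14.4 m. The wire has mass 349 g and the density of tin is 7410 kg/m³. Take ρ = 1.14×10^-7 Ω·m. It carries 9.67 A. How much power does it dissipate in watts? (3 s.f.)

A = m/(density·L) = 0.349/(7410×14.4) = 3.2707e-06 m²
R = ρL/A = (1.14×10^-7)(14.4)/(3.2707e-06) = 0.5019 Ω
P = I²R = (9.67)² × 0.5019 = 46.9 W

46.9 W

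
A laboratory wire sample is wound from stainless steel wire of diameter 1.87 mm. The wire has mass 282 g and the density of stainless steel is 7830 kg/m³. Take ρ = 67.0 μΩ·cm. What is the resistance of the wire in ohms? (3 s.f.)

ρ = 67.0 μΩ·cm = 6.70×10^-7 Ω·m
A = π(d/2)² = π(9.3500e-04 m)² = 2.7465e-06 m²
L = m/(density·A) = 0.282/(7830×2.7465e-06) = 13.11 m
R = ρL/A = (6.70×10^-7)(13.11)/(2.7465e-06) = 3.20 Ω

3.20 Ω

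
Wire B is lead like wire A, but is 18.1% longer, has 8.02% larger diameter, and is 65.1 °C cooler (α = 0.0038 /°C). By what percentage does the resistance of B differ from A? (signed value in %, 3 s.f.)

-23.8%

R ∝ ρL/d² with ρ ∝ (1+αΔT), so R_B/R_A = (1 + 18.1/100) × (1 + 8.02/100)⁻² × (1 − 0.0038×65.1)
= 1.181 × 0.857 × 0.7526 = 0.7618
(R_B − R_A)/R_A = 0.7618 − 1 = -23.8%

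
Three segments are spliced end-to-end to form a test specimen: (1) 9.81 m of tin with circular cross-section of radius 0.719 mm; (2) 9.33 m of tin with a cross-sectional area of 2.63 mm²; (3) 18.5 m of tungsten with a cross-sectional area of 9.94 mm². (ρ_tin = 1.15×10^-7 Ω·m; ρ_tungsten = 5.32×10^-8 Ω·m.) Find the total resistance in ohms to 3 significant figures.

Seg 1: A = πr² = π(7.1900e-04 m)² = 1.624e-06 m²
R_1 = (1.15×10^-7)(9.81)/(1.624e-06) = 0.6946 Ω
Seg 2: A = 2.63 mm² = 2.630e-06 m²
R_2 = (1.15×10^-7)(9.33)/(2.630e-06) = 0.408 Ω
Seg 3: A = 9.94 mm² = 9.940e-06 m²
R_3 = (5.32×10^-8)(18.5)/(9.940e-06) = 0.09901 Ω
R_total = R_1 + R_2 + R_3 = 1.20 Ω

1.20 Ω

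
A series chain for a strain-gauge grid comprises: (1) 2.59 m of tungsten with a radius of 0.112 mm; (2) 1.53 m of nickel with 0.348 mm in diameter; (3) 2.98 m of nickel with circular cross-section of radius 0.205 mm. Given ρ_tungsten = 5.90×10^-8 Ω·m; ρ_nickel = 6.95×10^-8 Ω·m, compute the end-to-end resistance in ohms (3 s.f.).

6.56 Ω

Seg 1: A = πr² = π(1.1200e-04 m)² = 3.941e-08 m²
R_1 = (5.90×10^-8)(2.59)/(3.941e-08) = 3.878 Ω
Seg 2: A = π(d/2)² = π(1.7400e-04 m)² = 9.511e-08 m²
R_2 = (6.95×10^-8)(1.53)/(9.511e-08) = 1.118 Ω
Seg 3: A = πr² = π(2.0500e-04 m)² = 1.320e-07 m²
R_3 = (6.95×10^-8)(2.98)/(1.320e-07) = 1.569 Ω
R_total = R_1 + R_2 + R_3 = 6.56 Ω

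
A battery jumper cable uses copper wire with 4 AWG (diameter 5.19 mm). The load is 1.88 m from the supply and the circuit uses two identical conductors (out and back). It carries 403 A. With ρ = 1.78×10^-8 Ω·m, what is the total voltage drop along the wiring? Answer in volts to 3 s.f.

A = π(5.19/2 mm)² = π(2.5950e-03 m)² = 2.116e-05 m²
Total conductor length (both ways) L = 2 × 1.88 = 3.76 m
R = ρL/A = (1.78×10^-8)(3.76)/(2.116e-05) = 0.003164 Ω
V = IR = 403 × 0.003164 = 1.27 V

1.27 V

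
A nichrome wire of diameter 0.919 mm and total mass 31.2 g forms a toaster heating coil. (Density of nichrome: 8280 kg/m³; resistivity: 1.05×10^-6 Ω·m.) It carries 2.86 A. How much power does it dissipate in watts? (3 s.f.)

73.6 W

A = π(d/2)² = π(4.5950e-04 m)² = 6.6332e-07 m²
L = m/(density·A) = 0.0312/(8280×6.6332e-07) = 5.681 m
R = ρL/A = (1.05×10^-6)(5.681)/(6.6332e-07) = 8.992 Ω
P = I²R = (2.86)² × 8.992 = 73.6 W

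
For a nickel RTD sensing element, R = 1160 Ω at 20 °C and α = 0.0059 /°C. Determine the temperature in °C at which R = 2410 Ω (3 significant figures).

203 °C

R = R₀(1 + α(T − T₀)) ⇒ T = T₀ + (R/R₀ − 1)/α
T = 20 + (2410/1160 − 1)/0.0059 = 20 + (1.078)/0.0059 = 203 °C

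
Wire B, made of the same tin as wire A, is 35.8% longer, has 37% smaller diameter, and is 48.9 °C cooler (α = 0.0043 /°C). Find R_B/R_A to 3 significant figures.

R ∝ ρL/d² with ρ ∝ (1+αΔT), so R_B/R_A = (1 + 35.8/100) × (1 − 37/100)⁻² × (1 − 0.0043×48.9)
= 1.358 × 2.519 × 0.7897 = 2.70

2.70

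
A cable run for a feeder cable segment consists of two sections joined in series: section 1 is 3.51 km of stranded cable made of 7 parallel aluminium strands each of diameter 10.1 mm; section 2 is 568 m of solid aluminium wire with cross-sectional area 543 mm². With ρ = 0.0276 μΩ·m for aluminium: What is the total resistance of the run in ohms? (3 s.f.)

ρ = 0.0276 μΩ·m = 2.76×10^-8 Ω·m
Section 1: A_strand = π(5.0500e-03)² = 8.012e-05 m²; R₁ = ρL/(N·A_s) = (2.76×10^-8)(3510)/(7×8.012e-05) = 0.1727 Ω
Section 2: A = 543 mm² = 5.430e-04 m²
R₂ = (2.76×10^-8)(568)/(5.430e-04) = 0.02887 Ω
R = R₁ + R₂ = 0.202 Ω

0.202 Ω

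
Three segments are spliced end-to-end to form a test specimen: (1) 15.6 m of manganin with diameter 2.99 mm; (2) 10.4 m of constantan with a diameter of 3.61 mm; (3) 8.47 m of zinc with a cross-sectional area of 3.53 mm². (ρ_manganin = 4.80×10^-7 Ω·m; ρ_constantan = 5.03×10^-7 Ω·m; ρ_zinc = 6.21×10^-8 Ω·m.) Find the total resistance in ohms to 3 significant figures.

Seg 1: A = π(d/2)² = π(1.4950e-03 m)² = 7.022e-06 m²
R_1 = (4.80×10^-7)(15.6)/(7.022e-06) = 1.066 Ω
Seg 2: A = π(d/2)² = π(1.8050e-03 m)² = 1.024e-05 m²
R_2 = (5.03×10^-7)(10.4)/(1.024e-05) = 0.5111 Ω
Seg 3: A = 3.53 mm² = 3.530e-06 m²
R_3 = (6.21×10^-8)(8.47)/(3.530e-06) = 0.149 Ω
R_total = R_1 + R_2 + R_3 = 1.73 Ω

1.73 Ω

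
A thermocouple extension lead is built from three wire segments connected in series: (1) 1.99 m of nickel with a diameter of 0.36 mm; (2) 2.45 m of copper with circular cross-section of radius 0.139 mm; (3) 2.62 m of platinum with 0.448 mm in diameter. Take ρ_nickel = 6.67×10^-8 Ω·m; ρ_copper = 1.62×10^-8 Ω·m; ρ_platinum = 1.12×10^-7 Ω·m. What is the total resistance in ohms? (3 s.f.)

3.82 Ω

Seg 1: A = π(d/2)² = π(1.8000e-04 m)² = 1.018e-07 m²
R_1 = (6.67×10^-8)(1.99)/(1.018e-07) = 1.304 Ω
Seg 2: A = πr² = π(1.3900e-04 m)² = 6.070e-08 m²
R_2 = (1.62×10^-8)(2.45)/(6.070e-08) = 0.6539 Ω
Seg 3: A = π(d/2)² = π(2.2400e-04 m)² = 1.576e-07 m²
R_3 = (1.12×10^-7)(2.62)/(1.576e-07) = 1.862 Ω
R_total = R_1 + R_2 + R_3 = 3.82 Ω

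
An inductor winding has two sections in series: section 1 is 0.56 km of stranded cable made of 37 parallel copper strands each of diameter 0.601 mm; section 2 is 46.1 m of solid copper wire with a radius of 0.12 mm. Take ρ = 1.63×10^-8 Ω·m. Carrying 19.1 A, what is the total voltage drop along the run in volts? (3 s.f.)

Section 1: A_strand = π(3.0050e-04)² = 2.837e-07 m²; R₁ = ρL/(N·A_s) = (1.63×10^-8)(560)/(37×2.837e-07) = 0.8696 Ω
Section 2: A = πr² = π(1.2000e-04 m)² = 4.524e-08 m²
R₂ = (1.63×10^-8)(46.1)/(4.524e-08) = 16.61 Ω
R = R₁ + R₂ = 17.48 Ω
V = IR = 19.1 × 17.48 = 334 V

334 V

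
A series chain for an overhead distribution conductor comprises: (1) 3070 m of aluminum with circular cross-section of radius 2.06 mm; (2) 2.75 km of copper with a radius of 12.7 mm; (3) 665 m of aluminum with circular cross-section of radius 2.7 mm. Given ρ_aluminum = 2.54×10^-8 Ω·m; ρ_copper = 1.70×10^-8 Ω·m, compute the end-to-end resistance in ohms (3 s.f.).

6.68 Ω

Seg 1: A = πr² = π(2.0600e-03 m)² = 1.333e-05 m²
R_1 = (2.54×10^-8)(3070)/(1.333e-05) = 5.849 Ω
Seg 2: A = πr² = π(1.2700e-02 m)² = 5.067e-04 m²
R_2 = (1.70×10^-8)(2750)/(5.067e-04) = 0.09226 Ω
Seg 3: A = πr² = π(2.7000e-03 m)² = 2.290e-05 m²
R_3 = (2.54×10^-8)(665)/(2.290e-05) = 0.7375 Ω
R_total = R_1 + R_2 + R_3 = 6.68 Ω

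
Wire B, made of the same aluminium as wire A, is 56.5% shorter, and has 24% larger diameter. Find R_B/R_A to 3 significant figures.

0.283

R ∝ L/d², so R_B/R_A = (1 − 56.5/100) × (1 + 24/100)⁻²
= 0.435 × 0.6504 = 0.283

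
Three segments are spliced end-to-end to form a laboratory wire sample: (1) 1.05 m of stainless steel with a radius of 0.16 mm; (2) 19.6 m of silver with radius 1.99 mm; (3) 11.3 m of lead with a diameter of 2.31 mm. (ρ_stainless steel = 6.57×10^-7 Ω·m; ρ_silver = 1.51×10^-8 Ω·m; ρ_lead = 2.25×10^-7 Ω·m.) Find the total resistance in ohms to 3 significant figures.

Seg 1: A = πr² = π(1.6000e-04 m)² = 8.042e-08 m²
R_1 = (6.57×10^-7)(1.05)/(8.042e-08) = 8.578 Ω
Seg 2: A = πr² = π(1.9900e-03 m)² = 1.244e-05 m²
R_2 = (1.51×10^-8)(19.6)/(1.244e-05) = 0.02379 Ω
Seg 3: A = π(d/2)² = π(1.1550e-03 m)² = 4.191e-06 m²
R_3 = (2.25×10^-7)(11.3)/(4.191e-06) = 0.6067 Ω
R_total = R_1 + R_2 + R_3 = 9.21 Ω

9.21 Ω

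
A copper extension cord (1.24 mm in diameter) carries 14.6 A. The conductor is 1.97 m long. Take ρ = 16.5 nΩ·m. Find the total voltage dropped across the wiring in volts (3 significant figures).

ρ = 16.5 nΩ·m = 1.65×10^-8 Ω·m
A = π(d/2)² = π(6.2000e-04 m)² = 1.208e-06 m²
R = ρL/A = (1.65×10^-8)(1.97)/(1.208e-06) = 0.02692 Ω
V = IR = 14.6 × 0.02692 = 0.393 V

0.393 V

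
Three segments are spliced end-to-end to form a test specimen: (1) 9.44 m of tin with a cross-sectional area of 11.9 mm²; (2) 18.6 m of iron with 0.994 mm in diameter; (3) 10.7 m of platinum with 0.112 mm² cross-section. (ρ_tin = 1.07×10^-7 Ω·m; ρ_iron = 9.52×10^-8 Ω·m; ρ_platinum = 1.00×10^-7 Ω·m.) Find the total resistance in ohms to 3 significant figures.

11.9 Ω

Seg 1: A = 11.9 mm² = 1.190e-05 m²
R_1 = (1.07×10^-7)(9.44)/(1.190e-05) = 0.08488 Ω
Seg 2: A = π(d/2)² = π(4.9700e-04 m)² = 7.760e-07 m²
R_2 = (9.52×10^-8)(18.6)/(7.760e-07) = 2.282 Ω
Seg 3: A = 0.112 mm² = 1.120e-07 m²
R_3 = (1.00×10^-7)(10.7)/(1.120e-07) = 9.554 Ω
R_total = R_1 + R_2 + R_3 = 11.9 Ω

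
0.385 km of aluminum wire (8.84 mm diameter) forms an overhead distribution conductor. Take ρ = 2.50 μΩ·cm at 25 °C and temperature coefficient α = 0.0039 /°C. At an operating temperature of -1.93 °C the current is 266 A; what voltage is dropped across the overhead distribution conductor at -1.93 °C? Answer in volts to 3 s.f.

ρ = 2.50 μΩ·cm = 2.50×10^-8 Ω·m
A = π(d/2)² = π(4.4200e-03 m)² = 6.138e-05 m²
R₍25₎ = ρL/A = (2.50×10^-8)(385)/(6.138e-05) = 0.1568 Ω
R₍-1.93₎ = R₍25₎(1 + αΔT) = 0.1568 × (1 + 0.0039×-26.9) = 0.1404 Ω
V = IR = 266 × 0.1404 = 37.3 V

37.3 V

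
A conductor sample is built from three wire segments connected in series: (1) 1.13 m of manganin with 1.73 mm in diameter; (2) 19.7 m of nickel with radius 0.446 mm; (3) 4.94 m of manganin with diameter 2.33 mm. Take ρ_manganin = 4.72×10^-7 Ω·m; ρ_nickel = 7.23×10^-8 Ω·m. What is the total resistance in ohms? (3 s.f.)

Seg 1: A = π(d/2)² = π(8.6500e-04 m)² = 2.351e-06 m²
R_1 = (4.72×10^-7)(1.13)/(2.351e-06) = 0.2269 Ω
Seg 2: A = πr² = π(4.4600e-04 m)² = 6.249e-07 m²
R_2 = (7.23×10^-8)(19.7)/(6.249e-07) = 2.279 Ω
Seg 3: A = π(d/2)² = π(1.1650e-03 m)² = 4.264e-06 m²
R_3 = (4.72×10^-7)(4.94)/(4.264e-06) = 0.5468 Ω
R_total = R_1 + R_2 + R_3 = 3.05 Ω

3.05 Ω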